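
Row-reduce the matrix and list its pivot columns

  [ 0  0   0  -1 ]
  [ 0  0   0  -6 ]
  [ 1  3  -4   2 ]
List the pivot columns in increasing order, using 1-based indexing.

1, 4

Swap ρ1 and ρ3.
  [ 1  3  -4   2 ]
  [ 0  0   0  -6 ]
  [ 0  0   0  -1 ]
Multiply ρ2 by -1/6.
  [ 1  3  -4   2 ]
  [ 0  0   0   1 ]
  [ 0  0   0  -1 ]
Add ρ2 to ρ3.
  [ 1  3  -4  2 ]
  [ 0  0   0  1 ]
  [ 0  0   0  0 ]
Subtract 2 times ρ2 from ρ1.
  [ 1  3  -4  0 ]
  [ 0  0   0  1 ]
  [ 0  0   0  0 ]
Pivot columns are the columns containing a leading 1.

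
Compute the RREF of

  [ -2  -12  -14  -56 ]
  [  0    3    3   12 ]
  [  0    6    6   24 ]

Multiply r1 by -1/2.
  [ 1  6  7  28 ]
  [ 0  3  3  12 ]
  [ 0  6  6  24 ]
Multiply r2 by 1/3.
  [ 1  6  7  28 ]
  [ 0  1  1   4 ]
  [ 0  6  6  24 ]
Subtract 6 times r2 from r3.
  [ 1  6  7  28 ]
  [ 0  1  1   4 ]
  [ 0  0  0   0 ]
Subtract 6 times r2 from r1.
  [ 1  0  1  4 ]
  [ 0  1  1  4 ]
  [ 0  0  0  0 ]

[[1, 0, 1, 4], [0, 1, 1, 4], [0, 0, 0, 0]]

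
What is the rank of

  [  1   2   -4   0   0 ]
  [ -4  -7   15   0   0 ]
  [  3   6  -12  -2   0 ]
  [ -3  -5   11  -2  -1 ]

rank = 4

r2 ← r2 + 4·r1
r3 ← r3 − 3·r1
r4 ← r4 + 3·r1
r4 ← r4 − r2
r3 ← -1/2·r3
r4 ← r4 + 2·r3
r4 ← -1·r4
r1 ← r1 − 2·r2
The reduced form has 4 nonzero rows.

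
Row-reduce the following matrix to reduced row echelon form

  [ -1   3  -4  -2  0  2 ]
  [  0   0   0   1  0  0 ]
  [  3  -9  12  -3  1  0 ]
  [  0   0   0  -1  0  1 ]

[[1, -3, 4, 0, 0, 0], [0, 0, 0, 1, 0, 0], [0, 0, 0, 0, 1, 0], [0, 0, 0, 0, 0, 1]]

R1 := -1·R1
R3 := R3 − 3·R1
R3 := R3 + 9·R2
R4 := R4 + R2
R3 := R3 − 6·R4
R1 := R1 + 2·R4
R1 := R1 − 2·R2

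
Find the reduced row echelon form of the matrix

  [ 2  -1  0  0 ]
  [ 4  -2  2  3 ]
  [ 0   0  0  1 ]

[[1, -1/2, 0, 0], [0, 0, 1, 0], [0, 0, 0, 1]]

R1 := 1/2·R1
  [ 1  -1/2  0  0 ]
  [ 4    -2  2  3 ]
  [ 0     0  0  1 ]
R2 := R2 − 4·R1
  [ 1  -1/2  0  0 ]
  [ 0     0  2  3 ]
  [ 0     0  0  1 ]
R2 := 1/2·R2
  [ 1  -1/2  0    0 ]
  [ 0     0  1  3/2 ]
  [ 0     0  0    1 ]
R2 := R2 − 3/2·R3
  [ 1  -1/2  0  0 ]
  [ 0     0  1  0 ]
  [ 0     0  0  1 ]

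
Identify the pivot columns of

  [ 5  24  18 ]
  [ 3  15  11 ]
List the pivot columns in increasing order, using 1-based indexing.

1, 2

ρ1 ← 1/5·ρ1
ρ2 ← ρ2 − 3·ρ1
ρ2 ← 5/3·ρ2
ρ1 ← ρ1 − 24/5·ρ2
Pivot columns are the columns containing a leading 1.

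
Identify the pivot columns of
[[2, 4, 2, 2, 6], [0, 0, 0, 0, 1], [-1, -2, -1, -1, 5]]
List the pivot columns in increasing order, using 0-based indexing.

0, 4

r1 -> 1/2·r1
  [  1   2   1   1  3 ]
  [  0   0   0   0  1 ]
  [ -1  -2  -1  -1  5 ]
r3 -> r3 + r1
  [ 1  2  1  1  3 ]
  [ 0  0  0  0  1 ]
  [ 0  0  0  0  8 ]
r3 -> r3 − 8·r2
  [ 1  2  1  1  3 ]
  [ 0  0  0  0  1 ]
  [ 0  0  0  0  0 ]
r1 -> r1 − 3·r2
  [ 1  2  1  1  0 ]
  [ 0  0  0  0  1 ]
  [ 0  0  0  0  0 ]
Pivot columns are the columns containing a leading 1.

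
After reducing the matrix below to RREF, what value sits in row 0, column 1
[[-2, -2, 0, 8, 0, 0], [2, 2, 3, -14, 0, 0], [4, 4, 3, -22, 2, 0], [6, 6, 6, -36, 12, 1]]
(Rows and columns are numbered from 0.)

Multiply R1 by -1/2.
  [ 1  1  0   -4   0  0 ]
  [ 2  2  3  -14   0  0 ]
  [ 4  4  3  -22   2  0 ]
  [ 6  6  6  -36  12  1 ]
Subtract 2 times R1 from R2.
  [ 1  1  0   -4   0  0 ]
  [ 0  0  3   -6   0  0 ]
  [ 4  4  3  -22   2  0 ]
  [ 6  6  6  -36  12  1 ]
Subtract 4 times R1 from R3.
  [ 1  1  0   -4   0  0 ]
  [ 0  0  3   -6   0  0 ]
  [ 0  0  3   -6   2  0 ]
  [ 6  6  6  -36  12  1 ]
Subtract 6 times R1 from R4.
  [ 1  1  0   -4   0  0 ]
  [ 0  0  3   -6   0  0 ]
  [ 0  0  3   -6   2  0 ]
  [ 0  0  6  -12  12  1 ]
Multiply R2 by 1/3.
  [ 1  1  0   -4   0  0 ]
  [ 0  0  1   -2   0  0 ]
  [ 0  0  3   -6   2  0 ]
  [ 0  0  6  -12  12  1 ]
Subtract 3 times R2 from R3.
  [ 1  1  0   -4   0  0 ]
  [ 0  0  1   -2   0  0 ]
  [ 0  0  0    0   2  0 ]
  [ 0  0  6  -12  12  1 ]
Subtract 6 times R2 from R4.
  [ 1  1  0  -4   0  0 ]
  [ 0  0  1  -2   0  0 ]
  [ 0  0  0   0   2  0 ]
  [ 0  0  0   0  12  1 ]
Multiply R3 by 1/2.
  [ 1  1  0  -4   0  0 ]
  [ 0  0  1  -2   0  0 ]
  [ 0  0  0   0   1  0 ]
  [ 0  0  0   0  12  1 ]
Subtract 12 times R3 from R4.
  [ 1  1  0  -4  0  0 ]
  [ 0  0  1  -2  0  0 ]
  [ 0  0  0   0  1  0 ]
  [ 0  0  0   0  0  1 ]

1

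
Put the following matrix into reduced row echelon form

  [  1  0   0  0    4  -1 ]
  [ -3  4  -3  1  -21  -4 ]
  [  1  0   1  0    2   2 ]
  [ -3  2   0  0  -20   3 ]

Add 3 times R1 to R2.
  [  1  0   0  0    4  -1 ]
  [  0  4  -3  1   -9  -7 ]
  [  1  0   1  0    2   2 ]
  [ -3  2   0  0  -20   3 ]
Subtract R1 from R3.
  [  1  0   0  0    4  -1 ]
  [  0  4  -3  1   -9  -7 ]
  [  0  0   1  0   -2   3 ]
  [ -3  2   0  0  -20   3 ]
Add 3 times R1 to R4.
  [ 1  0   0  0   4  -1 ]
  [ 0  4  -3  1  -9  -7 ]
  [ 0  0   1  0  -2   3 ]
  [ 0  2   0  0  -8   0 ]
Multiply R2 by 1/4.
  [ 1  0     0    0     4    -1 ]
  [ 0  1  -3/4  1/4  -9/4  -7/4 ]
  [ 0  0     1    0    -2     3 ]
  [ 0  2     0    0    -8     0 ]
Subtract 2 times R2 from R4.
  [ 1  0     0     0     4    -1 ]
  [ 0  1  -3/4   1/4  -9/4  -7/4 ]
  [ 0  0     1     0    -2     3 ]
  [ 0  0   3/2  -1/2  -7/2   7/2 ]
Subtract 3/2 times R3 from R4.
  [ 1  0     0     0     4    -1 ]
  [ 0  1  -3/4   1/4  -9/4  -7/4 ]
  [ 0  0     1     0    -2     3 ]
  [ 0  0     0  -1/2  -1/2    -1 ]
Multiply R4 by -2.
  [ 1  0     0    0     4    -1 ]
  [ 0  1  -3/4  1/4  -9/4  -7/4 ]
  [ 0  0     1    0    -2     3 ]
  [ 0  0     0    1     1     2 ]
Subtract 1/4 times R4 from R2.
  [ 1  0     0  0     4    -1 ]
  [ 0  1  -3/4  0  -5/2  -9/4 ]
  [ 0  0     1  0    -2     3 ]
  [ 0  0     0  1     1     2 ]
Add 3/4 times R3 to R2.
  [ 1  0  0  0   4  -1 ]
  [ 0  1  0  0  -4   0 ]
  [ 0  0  1  0  -2   3 ]
  [ 0  0  0  1   1   2 ]

[[1, 0, 0, 0, 4, -1], [0, 1, 0, 0, -4, 0], [0, 0, 1, 0, -2, 3], [0, 0, 0, 1, 1, 2]]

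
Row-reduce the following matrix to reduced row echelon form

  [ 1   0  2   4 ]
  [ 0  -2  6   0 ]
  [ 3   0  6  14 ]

r3 := r3 − 3·r1
  [ 1   0  2  4 ]
  [ 0  -2  6  0 ]
  [ 0   0  0  2 ]
r2 := -1/2·r2
  [ 1  0   2  4 ]
  [ 0  1  -3  0 ]
  [ 0  0   0  2 ]
r3 := 1/2·r3
  [ 1  0   2  4 ]
  [ 0  1  -3  0 ]
  [ 0  0   0  1 ]
r1 := r1 − 4·r3
  [ 1  0   2  0 ]
  [ 0  1  -3  0 ]
  [ 0  0   0  1 ]

[[1, 0, 2, 0], [0, 1, -3, 0], [0, 0, 0, 1]]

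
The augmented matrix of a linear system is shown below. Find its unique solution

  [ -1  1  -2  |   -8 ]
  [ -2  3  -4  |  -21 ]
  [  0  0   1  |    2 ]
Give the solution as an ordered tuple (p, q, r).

ρ1 → -1·ρ1
  [  1  -1   2  |    8 ]
  [ -2   3  -4  |  -21 ]
  [  0   0   1  |    2 ]
ρ2 → ρ2 + 2·ρ1
  [ 1  -1  2  |   8 ]
  [ 0   1  0  |  -5 ]
  [ 0   0  1  |   2 ]
ρ1 → ρ1 − 2·ρ3
  [ 1  -1  0  |   4 ]
  [ 0   1  0  |  -5 ]
  [ 0   0  1  |   2 ]
ρ1 → ρ1 + ρ2
  [ 1  0  0  |  -1 ]
  [ 0  1  0  |  -5 ]
  [ 0  0  1  |   2 ]
Reading off the last column: p = -1, q = -5, r = 2.

(-1, -5, 2)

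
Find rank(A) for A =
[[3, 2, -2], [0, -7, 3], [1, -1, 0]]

r1 := 1/3·r1
r3 := r3 − r1
r2 := -1/7·r2
r3 := r3 + 5/3·r2
r3 := -21·r3
r2 := r2 + 3/7·r3
r1 := r1 + 2/3·r3
r1 := r1 − 2/3·r2
The reduced form has 3 nonzero rows.

rank = 3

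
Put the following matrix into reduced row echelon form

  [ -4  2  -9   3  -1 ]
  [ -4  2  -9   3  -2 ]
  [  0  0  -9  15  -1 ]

ρ1 → -1/4·ρ1
  [  1  -1/2  9/4  -3/4  1/4 ]
  [ -4     2   -9     3   -2 ]
  [  0     0   -9    15   -1 ]
ρ2 → ρ2 + 4·ρ1
  [ 1  -1/2  9/4  -3/4  1/4 ]
  [ 0     0    0     0   -1 ]
  [ 0     0   -9    15   -1 ]
ρ2 <=> ρ3
  [ 1  -1/2  9/4  -3/4  1/4 ]
  [ 0     0   -9    15   -1 ]
  [ 0     0    0     0   -1 ]
ρ2 → -1/9·ρ2
  [ 1  -1/2  9/4  -3/4  1/4 ]
  [ 0     0    1  -5/3  1/9 ]
  [ 0     0    0     0   -1 ]
ρ3 → -1·ρ3
  [ 1  -1/2  9/4  -3/4  1/4 ]
  [ 0     0    1  -5/3  1/9 ]
  [ 0     0    0     0    1 ]
ρ2 → ρ2 − 1/9·ρ3
  [ 1  -1/2  9/4  -3/4  1/4 ]
  [ 0     0    1  -5/3    0 ]
  [ 0     0    0     0    1 ]
ρ1 → ρ1 − 1/4·ρ3
  [ 1  -1/2  9/4  -3/4  0 ]
  [ 0     0    1  -5/3  0 ]
  [ 0     0    0     0  1 ]
ρ1 → ρ1 − 9/4·ρ2
  [ 1  -1/2  0     3  0 ]
  [ 0     0  1  -5/3  0 ]
  [ 0     0  0     0  1 ]

[[1, -1/2, 0, 3, 0], [0, 0, 1, -5/3, 0], [0, 0, 0, 0, 1]]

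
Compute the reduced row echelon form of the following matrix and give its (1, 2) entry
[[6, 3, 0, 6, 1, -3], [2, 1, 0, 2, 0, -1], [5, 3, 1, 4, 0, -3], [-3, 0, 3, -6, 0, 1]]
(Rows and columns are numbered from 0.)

2

r1 ← 1/6·r1
  [  1  1/2  0   1  1/6  -1/2 ]
  [  2    1  0   2    0    -1 ]
  [  5    3  1   4    0    -3 ]
  [ -3    0  3  -6    0     1 ]
r2 ← r2 − 2·r1
  [  1  1/2  0   1   1/6  -1/2 ]
  [  0    0  0   0  -1/3     0 ]
  [  5    3  1   4     0    -3 ]
  [ -3    0  3  -6     0     1 ]
r3 ← r3 − 5·r1
  [  1  1/2  0   1   1/6  -1/2 ]
  [  0    0  0   0  -1/3     0 ]
  [  0  1/2  1  -1  -5/6  -1/2 ]
  [ -3    0  3  -6     0     1 ]
r4 ← r4 + 3·r1
  [ 1  1/2  0   1   1/6  -1/2 ]
  [ 0    0  0   0  -1/3     0 ]
  [ 0  1/2  1  -1  -5/6  -1/2 ]
  [ 0  3/2  3  -3   1/2  -1/2 ]
r2 ↔ r3
  [ 1  1/2  0   1   1/6  -1/2 ]
  [ 0  1/2  1  -1  -5/6  -1/2 ]
  [ 0    0  0   0  -1/3     0 ]
  [ 0  3/2  3  -3   1/2  -1/2 ]
r2 ← 2·r2
  [ 1  1/2  0   1   1/6  -1/2 ]
  [ 0    1  2  -2  -5/3    -1 ]
  [ 0    0  0   0  -1/3     0 ]
  [ 0  3/2  3  -3   1/2  -1/2 ]
r4 ← r4 − 3/2·r2
  [ 1  1/2  0   1   1/6  -1/2 ]
  [ 0    1  2  -2  -5/3    -1 ]
  [ 0    0  0   0  -1/3     0 ]
  [ 0    0  0   0     3     1 ]
r3 ← -3·r3
  [ 1  1/2  0   1   1/6  -1/2 ]
  [ 0    1  2  -2  -5/3    -1 ]
  [ 0    0  0   0     1     0 ]
  [ 0    0  0   0     3     1 ]
r4 ← r4 − 3·r3
  [ 1  1/2  0   1   1/6  -1/2 ]
  [ 0    1  2  -2  -5/3    -1 ]
  [ 0    0  0   0     1     0 ]
  [ 0    0  0   0     0     1 ]
r2 ← r2 + r4
  [ 1  1/2  0   1   1/6  -1/2 ]
  [ 0    1  2  -2  -5/3     0 ]
  [ 0    0  0   0     1     0 ]
  [ 0    0  0   0     0     1 ]
r1 ← r1 + 1/2·r4
  [ 1  1/2  0   1   1/6  0 ]
  [ 0    1  2  -2  -5/3  0 ]
  [ 0    0  0   0     1  0 ]
  [ 0    0  0   0     0  1 ]
r2 ← r2 + 5/3·r3
  [ 1  1/2  0   1  1/6  0 ]
  [ 0    1  2  -2    0  0 ]
  [ 0    0  0   0    1  0 ]
  [ 0    0  0   0    0  1 ]
r1 ← r1 − 1/6·r3
  [ 1  1/2  0   1  0  0 ]
  [ 0    1  2  -2  0  0 ]
  [ 0    0  0   0  1  0 ]
  [ 0    0  0   0  0  1 ]
r1 ← r1 − 1/2·r2
  [ 1  0  -1   2  0  0 ]
  [ 0  1   2  -2  0  0 ]
  [ 0  0   0   0  1  0 ]
  [ 0  0   0   0  0  1 ]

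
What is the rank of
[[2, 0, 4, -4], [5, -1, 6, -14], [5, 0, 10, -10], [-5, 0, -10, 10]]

rank = 2

ρ1 → 1/2·ρ1
  [  1   0    2   -2 ]
  [  5  -1    6  -14 ]
  [  5   0   10  -10 ]
  [ -5   0  -10   10 ]
ρ2 → ρ2 − 5·ρ1
  [  1   0    2   -2 ]
  [  0  -1   -4   -4 ]
  [  5   0   10  -10 ]
  [ -5   0  -10   10 ]
ρ3 → ρ3 − 5·ρ1
  [  1   0    2  -2 ]
  [  0  -1   -4  -4 ]
  [  0   0    0   0 ]
  [ -5   0  -10  10 ]
ρ4 → ρ4 + 5·ρ1
  [ 1   0   2  -2 ]
  [ 0  -1  -4  -4 ]
  [ 0   0   0   0 ]
  [ 0   0   0   0 ]
ρ2 → -1·ρ2
  [ 1  0  2  -2 ]
  [ 0  1  4   4 ]
  [ 0  0  0   0 ]
  [ 0  0  0   0 ]
The reduced form has 2 nonzero rows.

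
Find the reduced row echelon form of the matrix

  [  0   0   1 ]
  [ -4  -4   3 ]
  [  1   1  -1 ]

[[1, 1, 0], [0, 0, 1], [0, 0, 0]]

r1 <=> r2
r1 -> -1/4·r1
r3 -> r3 − r1
r3 -> r3 + 1/4·r2
r1 -> r1 + 3/4·r2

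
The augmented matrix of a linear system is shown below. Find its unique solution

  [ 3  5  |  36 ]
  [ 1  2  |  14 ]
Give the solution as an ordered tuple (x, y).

ρ1 → 1/3·ρ1
  [ 1  5/3  |  12 ]
  [ 1    2  |  14 ]
ρ2 → ρ2 − ρ1
  [ 1  5/3  |  12 ]
  [ 0  1/3  |   2 ]
ρ2 → 3·ρ2
  [ 1  5/3  |  12 ]
  [ 0    1  |   6 ]
ρ1 → ρ1 − 5/3·ρ2
  [ 1  0  |  2 ]
  [ 0  1  |  6 ]
Reading off the last column: x = 2, y = 6.

(2, 6)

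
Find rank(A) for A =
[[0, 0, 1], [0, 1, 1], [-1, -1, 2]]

R1 ↔ R3
  [ -1  -1  2 ]
  [  0   1  1 ]
  [  0   0  1 ]
R1 -> -1·R1
  [ 1  1  -2 ]
  [ 0  1   1 ]
  [ 0  0   1 ]
R2 -> R2 − R3
  [ 1  1  -2 ]
  [ 0  1   0 ]
  [ 0  0   1 ]
R1 -> R1 + 2·R3
  [ 1  1  0 ]
  [ 0  1  0 ]
  [ 0  0  1 ]
R1 -> R1 − R2
  [ 1  0  0 ]
  [ 0  1  0 ]
  [ 0  0  1 ]
The reduced form has 3 nonzero rows.

rank = 3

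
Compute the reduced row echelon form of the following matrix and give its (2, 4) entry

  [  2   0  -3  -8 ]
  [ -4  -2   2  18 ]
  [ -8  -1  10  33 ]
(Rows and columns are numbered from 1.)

-1

r1 → 1/2·r1
r2 → r2 + 4·r1
r3 → r3 + 8·r1
r2 → -1/2·r2
r3 → r3 + r2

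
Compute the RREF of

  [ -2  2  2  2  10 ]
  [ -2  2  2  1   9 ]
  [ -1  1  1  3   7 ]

[[1, -1, -1, 0, -4], [0, 0, 0, 1, 1], [0, 0, 0, 0, 0]]

R1 := -1/2·R1
R2 := R2 + 2·R1
R3 := R3 + R1
R2 := -1·R2
R3 := R3 − 2·R2
R1 := R1 + R2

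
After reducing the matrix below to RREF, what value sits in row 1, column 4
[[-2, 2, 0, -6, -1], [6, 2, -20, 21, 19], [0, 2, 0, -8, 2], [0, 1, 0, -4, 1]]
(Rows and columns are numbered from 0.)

ρ1 := -1/2·ρ1
  [ 1  -1    0   3  1/2 ]
  [ 6   2  -20  21   19 ]
  [ 0   2    0  -8    2 ]
  [ 0   1    0  -4    1 ]
ρ2 := ρ2 − 6·ρ1
  [ 1  -1    0   3  1/2 ]
  [ 0   8  -20   3   16 ]
  [ 0   2    0  -8    2 ]
  [ 0   1    0  -4    1 ]
ρ2 := 1/8·ρ2
  [ 1  -1     0    3  1/2 ]
  [ 0   1  -5/2  3/8    2 ]
  [ 0   2     0   -8    2 ]
  [ 0   1     0   -4    1 ]
ρ3 := ρ3 − 2·ρ2
  [ 1  -1     0      3  1/2 ]
  [ 0   1  -5/2    3/8    2 ]
  [ 0   0     5  -35/4   -2 ]
  [ 0   1     0     -4    1 ]
ρ4 := ρ4 − ρ2
  [ 1  -1     0      3  1/2 ]
  [ 0   1  -5/2    3/8    2 ]
  [ 0   0     5  -35/4   -2 ]
  [ 0   0   5/2  -35/8   -1 ]
ρ3 := 1/5·ρ3
  [ 1  -1     0      3   1/2 ]
  [ 0   1  -5/2    3/8     2 ]
  [ 0   0     1   -7/4  -2/5 ]
  [ 0   0   5/2  -35/8    -1 ]
ρ4 := ρ4 − 5/2·ρ3
  [ 1  -1     0     3   1/2 ]
  [ 0   1  -5/2   3/8     2 ]
  [ 0   0     1  -7/4  -2/5 ]
  [ 0   0     0     0     0 ]
ρ2 := ρ2 + 5/2·ρ3
  [ 1  -1  0     3   1/2 ]
  [ 0   1  0    -4     1 ]
  [ 0   0  1  -7/4  -2/5 ]
  [ 0   0  0     0     0 ]
ρ1 := ρ1 + ρ2
  [ 1  0  0    -1   3/2 ]
  [ 0  1  0    -4     1 ]
  [ 0  0  1  -7/4  -2/5 ]
  [ 0  0  0     0     0 ]

1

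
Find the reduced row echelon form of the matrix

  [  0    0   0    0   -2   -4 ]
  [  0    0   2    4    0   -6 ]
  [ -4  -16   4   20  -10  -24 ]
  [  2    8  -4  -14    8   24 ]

R1 <=> R3
  [ -4  -16   4   20  -10  -24 ]
  [  0    0   2    4    0   -6 ]
  [  0    0   0    0   -2   -4 ]
  [  2    8  -4  -14    8   24 ]
R1 ← -1/4·R1
  [ 1  4  -1   -5  5/2   6 ]
  [ 0  0   2    4    0  -6 ]
  [ 0  0   0    0   -2  -4 ]
  [ 2  8  -4  -14    8  24 ]
R4 ← R4 − 2·R1
  [ 1  4  -1  -5  5/2   6 ]
  [ 0  0   2   4    0  -6 ]
  [ 0  0   0   0   -2  -4 ]
  [ 0  0  -2  -4    3  12 ]
R2 ← 1/2·R2
  [ 1  4  -1  -5  5/2   6 ]
  [ 0  0   1   2    0  -3 ]
  [ 0  0   0   0   -2  -4 ]
  [ 0  0  -2  -4    3  12 ]
R4 ← R4 + 2·R2
  [ 1  4  -1  -5  5/2   6 ]
  [ 0  0   1   2    0  -3 ]
  [ 0  0   0   0   -2  -4 ]
  [ 0  0   0   0    3   6 ]
R3 ← -1/2·R3
  [ 1  4  -1  -5  5/2   6 ]
  [ 0  0   1   2    0  -3 ]
  [ 0  0   0   0    1   2 ]
  [ 0  0   0   0    3   6 ]
R4 ← R4 − 3·R3
  [ 1  4  -1  -5  5/2   6 ]
  [ 0  0   1   2    0  -3 ]
  [ 0  0   0   0    1   2 ]
  [ 0  0   0   0    0   0 ]
R1 ← R1 − 5/2·R3
  [ 1  4  -1  -5  0   1 ]
  [ 0  0   1   2  0  -3 ]
  [ 0  0   0   0  1   2 ]
  [ 0  0   0   0  0   0 ]
R1 ← R1 + R2
  [ 1  4  0  -3  0  -2 ]
  [ 0  0  1   2  0  -3 ]
  [ 0  0  0   0  1   2 ]
  [ 0  0  0   0  0   0 ]

[[1, 4, 0, -3, 0, -2], [0, 0, 1, 2, 0, -3], [0, 0, 0, 0, 1, 2], [0, 0, 0, 0, 0, 0]]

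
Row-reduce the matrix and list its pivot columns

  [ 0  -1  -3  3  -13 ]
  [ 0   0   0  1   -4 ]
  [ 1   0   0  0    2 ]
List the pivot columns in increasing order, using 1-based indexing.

1, 2, 4

R1 ↔ R3
  [ 1   0   0  0    2 ]
  [ 0   0   0  1   -4 ]
  [ 0  -1  -3  3  -13 ]
R2 ↔ R3
  [ 1   0   0  0    2 ]
  [ 0  -1  -3  3  -13 ]
  [ 0   0   0  1   -4 ]
R2 → -1·R2
  [ 1  0  0   0   2 ]
  [ 0  1  3  -3  13 ]
  [ 0  0  0   1  -4 ]
R2 → R2 + 3·R3
  [ 1  0  0  0   2 ]
  [ 0  1  3  0   1 ]
  [ 0  0  0  1  -4 ]
Pivot columns are the columns containing a leading 1.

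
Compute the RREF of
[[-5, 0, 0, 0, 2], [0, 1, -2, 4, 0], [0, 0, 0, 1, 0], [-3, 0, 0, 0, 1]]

[[1, 0, 0, 0, 0], [0, 1, -2, 0, 0], [0, 0, 0, 1, 0], [0, 0, 0, 0, 1]]

Multiply r1 by -1/5.
Add 3 times r1 to r4.
Multiply r4 by -5.
Add 2/5 times r4 to r1.
Subtract 4 times r3 from r2.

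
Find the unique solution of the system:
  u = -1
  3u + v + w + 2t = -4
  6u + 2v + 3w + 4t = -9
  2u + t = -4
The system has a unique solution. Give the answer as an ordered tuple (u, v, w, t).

Form the augmented matrix and row-reduce:
  [ 1  0  0  0  |  -1 ]
  [ 3  1  1  2  |  -4 ]
  [ 6  2  3  4  |  -9 ]
  [ 2  0  0  1  |  -4 ]
R2 -> R2 − 3·R1
  [ 1  0  0  0  |  -1 ]
  [ 0  1  1  2  |  -1 ]
  [ 6  2  3  4  |  -9 ]
  [ 2  0  0  1  |  -4 ]
R3 -> R3 − 6·R1
  [ 1  0  0  0  |  -1 ]
  [ 0  1  1  2  |  -1 ]
  [ 0  2  3  4  |  -3 ]
  [ 2  0  0  1  |  -4 ]
R4 -> R4 − 2·R1
  [ 1  0  0  0  |  -1 ]
  [ 0  1  1  2  |  -1 ]
  [ 0  2  3  4  |  -3 ]
  [ 0  0  0  1  |  -2 ]
R3 -> R3 − 2·R2
  [ 1  0  0  0  |  -1 ]
  [ 0  1  1  2  |  -1 ]
  [ 0  0  1  0  |  -1 ]
  [ 0  0  0  1  |  -2 ]
R2 -> R2 − 2·R4
  [ 1  0  0  0  |  -1 ]
  [ 0  1  1  0  |   3 ]
  [ 0  0  1  0  |  -1 ]
  [ 0  0  0  1  |  -2 ]
R2 -> R2 − R3
  [ 1  0  0  0  |  -1 ]
  [ 0  1  0  0  |   4 ]
  [ 0  0  1  0  |  -1 ]
  [ 0  0  0  1  |  -2 ]
Reading off the last column: u = -1, v = 4, w = -1, t = -2.

(-1, 4, -1, -2)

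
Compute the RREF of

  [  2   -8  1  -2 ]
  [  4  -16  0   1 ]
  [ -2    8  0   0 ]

r1 ← 1/2·r1
r2 ← r2 − 4·r1
r3 ← r3 + 2·r1
r2 ← -1/2·r2
r3 ← r3 − r2
r3 ← 2·r3
r2 ← r2 + 5/2·r3
r1 ← r1 + r3
r1 ← r1 − 1/2·r2

[[1, -4, 0, 0], [0, 0, 1, 0], [0, 0, 0, 1]]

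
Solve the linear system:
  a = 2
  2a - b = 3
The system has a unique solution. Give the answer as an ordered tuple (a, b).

Form the augmented matrix and row-reduce:
  [ 1   0  |  2 ]
  [ 2  -1  |  3 ]
Subtract 2 times r1 from r2.
  [ 1   0  |   2 ]
  [ 0  -1  |  -1 ]
Multiply r2 by -1.
  [ 1  0  |  2 ]
  [ 0  1  |  1 ]
Reading off the last column: a = 2, b = 1.

(2, 1)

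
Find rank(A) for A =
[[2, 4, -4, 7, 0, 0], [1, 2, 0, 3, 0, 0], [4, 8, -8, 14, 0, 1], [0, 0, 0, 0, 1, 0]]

rank = 4

r1 → 1/2·r1
  [ 1  2  -2  7/2  0  0 ]
  [ 1  2   0    3  0  0 ]
  [ 4  8  -8   14  0  1 ]
  [ 0  0   0    0  1  0 ]
r2 → r2 − r1
  [ 1  2  -2   7/2  0  0 ]
  [ 0  0   2  -1/2  0  0 ]
  [ 4  8  -8    14  0  1 ]
  [ 0  0   0     0  1  0 ]
r3 → r3 − 4·r1
  [ 1  2  -2   7/2  0  0 ]
  [ 0  0   2  -1/2  0  0 ]
  [ 0  0   0     0  0  1 ]
  [ 0  0   0     0  1  0 ]
r2 → 1/2·r2
  [ 1  2  -2   7/2  0  0 ]
  [ 0  0   1  -1/4  0  0 ]
  [ 0  0   0     0  0  1 ]
  [ 0  0   0     0  1  0 ]
r3 ↔ r4
  [ 1  2  -2   7/2  0  0 ]
  [ 0  0   1  -1/4  0  0 ]
  [ 0  0   0     0  1  0 ]
  [ 0  0   0     0  0  1 ]
r1 → r1 + 2·r2
  [ 1  2  0     3  0  0 ]
  [ 0  0  1  -1/4  0  0 ]
  [ 0  0  0     0  1  0 ]
  [ 0  0  0     0  0  1 ]
The reduced form has 4 nonzero rows.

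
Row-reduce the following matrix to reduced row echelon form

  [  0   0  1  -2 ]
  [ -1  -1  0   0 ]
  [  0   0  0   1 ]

[[1, 1, 0, 0], [0, 0, 1, 0], [0, 0, 0, 1]]

ρ1 <-> ρ2
  [ -1  -1  0   0 ]
  [  0   0  1  -2 ]
  [  0   0  0   1 ]
ρ1 -> -1·ρ1
  [ 1  1  0   0 ]
  [ 0  0  1  -2 ]
  [ 0  0  0   1 ]
ρ2 -> ρ2 + 2·ρ3
  [ 1  1  0  0 ]
  [ 0  0  1  0 ]
  [ 0  0  0  1 ]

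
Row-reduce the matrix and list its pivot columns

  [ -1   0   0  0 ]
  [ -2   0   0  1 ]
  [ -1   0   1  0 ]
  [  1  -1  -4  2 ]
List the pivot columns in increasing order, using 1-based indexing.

1, 2, 3, 4

Multiply ρ1 by -1.
  [  1   0   0  0 ]
  [ -2   0   0  1 ]
  [ -1   0   1  0 ]
  [  1  -1  -4  2 ]
Add 2 times ρ1 to ρ2.
  [  1   0   0  0 ]
  [  0   0   0  1 ]
  [ -1   0   1  0 ]
  [  1  -1  -4  2 ]
Add ρ1 to ρ3.
  [ 1   0   0  0 ]
  [ 0   0   0  1 ]
  [ 0   0   1  0 ]
  [ 1  -1  -4  2 ]
Subtract ρ1 from ρ4.
  [ 1   0   0  0 ]
  [ 0   0   0  1 ]
  [ 0   0   1  0 ]
  [ 0  -1  -4  2 ]
Swap ρ2 and ρ4.
  [ 1   0   0  0 ]
  [ 0  -1  -4  2 ]
  [ 0   0   1  0 ]
  [ 0   0   0  1 ]
Multiply ρ2 by -1.
  [ 1  0  0   0 ]
  [ 0  1  4  -2 ]
  [ 0  0  1   0 ]
  [ 0  0  0   1 ]
Add 2 times ρ4 to ρ2.
  [ 1  0  0  0 ]
  [ 0  1  4  0 ]
  [ 0  0  1  0 ]
  [ 0  0  0  1 ]
Subtract 4 times ρ3 from ρ2.
  [ 1  0  0  0 ]
  [ 0  1  0  0 ]
  [ 0  0  1  0 ]
  [ 0  0  0  1 ]
Pivot columns are the columns containing a leading 1.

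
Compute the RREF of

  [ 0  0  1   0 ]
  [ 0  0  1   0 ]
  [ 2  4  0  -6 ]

[[1, 2, 0, -3], [0, 0, 1, 0], [0, 0, 0, 0]]

R1 <=> R3
  [ 2  4  0  -6 ]
  [ 0  0  1   0 ]
  [ 0  0  1   0 ]
R1 → 1/2·R1
  [ 1  2  0  -3 ]
  [ 0  0  1   0 ]
  [ 0  0  1   0 ]
R3 → R3 − R2
  [ 1  2  0  -3 ]
  [ 0  0  1   0 ]
  [ 0  0  0   0 ]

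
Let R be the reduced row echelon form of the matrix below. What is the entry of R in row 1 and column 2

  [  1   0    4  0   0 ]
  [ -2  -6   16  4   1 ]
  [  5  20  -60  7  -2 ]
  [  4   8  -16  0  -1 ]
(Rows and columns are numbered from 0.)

-4

ρ2 → ρ2 + 2·ρ1
  [ 1   0    4  0   0 ]
  [ 0  -6   24  4   1 ]
  [ 5  20  -60  7  -2 ]
  [ 4   8  -16  0  -1 ]
ρ3 → ρ3 − 5·ρ1
  [ 1   0    4  0   0 ]
  [ 0  -6   24  4   1 ]
  [ 0  20  -80  7  -2 ]
  [ 4   8  -16  0  -1 ]
ρ4 → ρ4 − 4·ρ1
  [ 1   0    4  0   0 ]
  [ 0  -6   24  4   1 ]
  [ 0  20  -80  7  -2 ]
  [ 0   8  -32  0  -1 ]
ρ2 → -1/6·ρ2
  [ 1   0    4     0     0 ]
  [ 0   1   -4  -2/3  -1/6 ]
  [ 0  20  -80     7    -2 ]
  [ 0   8  -32     0    -1 ]
ρ3 → ρ3 − 20·ρ2
  [ 1  0    4     0     0 ]
  [ 0  1   -4  -2/3  -1/6 ]
  [ 0  0    0  61/3   4/3 ]
  [ 0  8  -32     0    -1 ]
ρ4 → ρ4 − 8·ρ2
  [ 1  0   4     0     0 ]
  [ 0  1  -4  -2/3  -1/6 ]
  [ 0  0   0  61/3   4/3 ]
  [ 0  0   0  16/3   1/3 ]
ρ3 → 3/61·ρ3
  [ 1  0   4     0     0 ]
  [ 0  1  -4  -2/3  -1/6 ]
  [ 0  0   0     1  4/61 ]
  [ 0  0   0  16/3   1/3 ]
ρ4 → ρ4 − 16/3·ρ3
  [ 1  0   4     0      0 ]
  [ 0  1  -4  -2/3   -1/6 ]
  [ 0  0   0     1   4/61 ]
  [ 0  0   0     0  -1/61 ]
ρ4 → -61·ρ4
  [ 1  0   4     0     0 ]
  [ 0  1  -4  -2/3  -1/6 ]
  [ 0  0   0     1  4/61 ]
  [ 0  0   0     0     1 ]
ρ3 → ρ3 − 4/61·ρ4
  [ 1  0   4     0     0 ]
  [ 0  1  -4  -2/3  -1/6 ]
  [ 0  0   0     1     0 ]
  [ 0  0   0     0     1 ]
ρ2 → ρ2 + 1/6·ρ4
  [ 1  0   4     0  0 ]
  [ 0  1  -4  -2/3  0 ]
  [ 0  0   0     1  0 ]
  [ 0  0   0     0  1 ]
ρ2 → ρ2 + 2/3·ρ3
  [ 1  0   4  0  0 ]
  [ 0  1  -4  0  0 ]
  [ 0  0   0  1  0 ]
  [ 0  0   0  0  1 ]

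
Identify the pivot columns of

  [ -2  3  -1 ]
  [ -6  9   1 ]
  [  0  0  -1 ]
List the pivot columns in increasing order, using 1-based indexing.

ρ1 -> -1/2·ρ1
  [  1  -3/2  1/2 ]
  [ -6     9    1 ]
  [  0     0   -1 ]
ρ2 -> ρ2 + 6·ρ1
  [ 1  -3/2  1/2 ]
  [ 0     0    4 ]
  [ 0     0   -1 ]
ρ2 -> 1/4·ρ2
  [ 1  -3/2  1/2 ]
  [ 0     0    1 ]
  [ 0     0   -1 ]
ρ3 -> ρ3 + ρ2
  [ 1  -3/2  1/2 ]
  [ 0     0    1 ]
  [ 0     0    0 ]
ρ1 -> ρ1 − 1/2·ρ2
  [ 1  -3/2  0 ]
  [ 0     0  1 ]
  [ 0     0  0 ]
Pivot columns are the columns containing a leading 1.

1, 3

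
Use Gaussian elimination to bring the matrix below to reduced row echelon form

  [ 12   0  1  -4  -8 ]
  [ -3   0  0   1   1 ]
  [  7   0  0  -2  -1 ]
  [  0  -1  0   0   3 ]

ρ1 -> 1/12·ρ1
  [  1   0  1/12  -1/3  -2/3 ]
  [ -3   0     0     1     1 ]
  [  7   0     0    -2    -1 ]
  [  0  -1     0     0     3 ]
ρ2 -> ρ2 + 3·ρ1
  [ 1   0  1/12  -1/3  -2/3 ]
  [ 0   0   1/4     0    -1 ]
  [ 7   0     0    -2    -1 ]
  [ 0  -1     0     0     3 ]
ρ3 -> ρ3 − 7·ρ1
  [ 1   0   1/12  -1/3  -2/3 ]
  [ 0   0    1/4     0    -1 ]
  [ 0   0  -7/12   1/3  11/3 ]
  [ 0  -1      0     0     3 ]
ρ2 ↔ ρ4
  [ 1   0   1/12  -1/3  -2/3 ]
  [ 0  -1      0     0     3 ]
  [ 0   0  -7/12   1/3  11/3 ]
  [ 0   0    1/4     0    -1 ]
ρ2 -> -1·ρ2
  [ 1  0   1/12  -1/3  -2/3 ]
  [ 0  1      0     0    -3 ]
  [ 0  0  -7/12   1/3  11/3 ]
  [ 0  0    1/4     0    -1 ]
ρ3 -> -12/7·ρ3
  [ 1  0  1/12  -1/3   -2/3 ]
  [ 0  1     0     0     -3 ]
  [ 0  0     1  -4/7  -44/7 ]
  [ 0  0   1/4     0     -1 ]
ρ4 -> ρ4 − 1/4·ρ3
  [ 1  0  1/12  -1/3   -2/3 ]
  [ 0  1     0     0     -3 ]
  [ 0  0     1  -4/7  -44/7 ]
  [ 0  0     0   1/7    4/7 ]
ρ4 -> 7·ρ4
  [ 1  0  1/12  -1/3   -2/3 ]
  [ 0  1     0     0     -3 ]
  [ 0  0     1  -4/7  -44/7 ]
  [ 0  0     0     1      4 ]
ρ3 -> ρ3 + 4/7·ρ4
  [ 1  0  1/12  -1/3  -2/3 ]
  [ 0  1     0     0    -3 ]
  [ 0  0     1     0    -4 ]
  [ 0  0     0     1     4 ]
ρ1 -> ρ1 + 1/3·ρ4
  [ 1  0  1/12  0  2/3 ]
  [ 0  1     0  0   -3 ]
  [ 0  0     1  0   -4 ]
  [ 0  0     0  1    4 ]
ρ1 -> ρ1 − 1/12·ρ3
  [ 1  0  0  0   1 ]
  [ 0  1  0  0  -3 ]
  [ 0  0  1  0  -4 ]
  [ 0  0  0  1   4 ]

[[1, 0, 0, 0, 1], [0, 1, 0, 0, -3], [0, 0, 1, 0, -4], [0, 0, 0, 1, 4]]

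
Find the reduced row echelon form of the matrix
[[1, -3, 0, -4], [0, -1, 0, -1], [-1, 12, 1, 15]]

ρ3 -> ρ3 + ρ1
  [ 1  -3  0  -4 ]
  [ 0  -1  0  -1 ]
  [ 0   9  1  11 ]
ρ2 -> -1·ρ2
  [ 1  -3  0  -4 ]
  [ 0   1  0   1 ]
  [ 0   9  1  11 ]
ρ3 -> ρ3 − 9·ρ2
  [ 1  -3  0  -4 ]
  [ 0   1  0   1 ]
  [ 0   0  1   2 ]
ρ1 -> ρ1 + 3·ρ2
  [ 1  0  0  -1 ]
  [ 0  1  0   1 ]
  [ 0  0  1   2 ]

[[1, 0, 0, -1], [0, 1, 0, 1], [0, 0, 1, 2]]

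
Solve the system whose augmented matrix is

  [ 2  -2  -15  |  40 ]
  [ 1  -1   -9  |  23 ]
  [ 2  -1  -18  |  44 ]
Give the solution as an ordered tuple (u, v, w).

(3, -2, -2)

R1 → 1/2·R1
  [ 1  -1  -15/2  |  20 ]
  [ 1  -1     -9  |  23 ]
  [ 2  -1    -18  |  44 ]
R2 → R2 − R1
  [ 1  -1  -15/2  |  20 ]
  [ 0   0   -3/2  |   3 ]
  [ 2  -1    -18  |  44 ]
R3 → R3 − 2·R1
  [ 1  -1  -15/2  |  20 ]
  [ 0   0   -3/2  |   3 ]
  [ 0   1     -3  |   4 ]
R2 <-> R3
  [ 1  -1  -15/2  |  20 ]
  [ 0   1     -3  |   4 ]
  [ 0   0   -3/2  |   3 ]
R3 → -2/3·R3
  [ 1  -1  -15/2  |  20 ]
  [ 0   1     -3  |   4 ]
  [ 0   0      1  |  -2 ]
R2 → R2 + 3·R3
  [ 1  -1  -15/2  |  20 ]
  [ 0   1      0  |  -2 ]
  [ 0   0      1  |  -2 ]
R1 → R1 + 15/2·R3
  [ 1  -1  0  |   5 ]
  [ 0   1  0  |  -2 ]
  [ 0   0  1  |  -2 ]
R1 → R1 + R2
  [ 1  0  0  |   3 ]
  [ 0  1  0  |  -2 ]
  [ 0  0  1  |  -2 ]
Reading off the last column: u = 3, v = -2, w = -2.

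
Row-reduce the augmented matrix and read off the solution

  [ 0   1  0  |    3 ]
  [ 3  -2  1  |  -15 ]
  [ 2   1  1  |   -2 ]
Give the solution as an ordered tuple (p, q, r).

R1 ↔ R2
  [ 3  -2  1  |  -15 ]
  [ 0   1  0  |    3 ]
  [ 2   1  1  |   -2 ]
R1 ← 1/3·R1
  [ 1  -2/3  1/3  |  -5 ]
  [ 0     1    0  |   3 ]
  [ 2     1    1  |  -2 ]
R3 ← R3 − 2·R1
  [ 1  -2/3  1/3  |  -5 ]
  [ 0     1    0  |   3 ]
  [ 0   7/3  1/3  |   8 ]
R3 ← R3 − 7/3·R2
  [ 1  -2/3  1/3  |  -5 ]
  [ 0     1    0  |   3 ]
  [ 0     0  1/3  |   1 ]
R3 ← 3·R3
  [ 1  -2/3  1/3  |  -5 ]
  [ 0     1    0  |   3 ]
  [ 0     0    1  |   3 ]
R1 ← R1 − 1/3·R3
  [ 1  -2/3  0  |  -6 ]
  [ 0     1  0  |   3 ]
  [ 0     0  1  |   3 ]
R1 ← R1 + 2/3·R2
  [ 1  0  0  |  -4 ]
  [ 0  1  0  |   3 ]
  [ 0  0  1  |   3 ]
Reading off the last column: p = -4, q = 3, r = 3.

(-4, 3, 3)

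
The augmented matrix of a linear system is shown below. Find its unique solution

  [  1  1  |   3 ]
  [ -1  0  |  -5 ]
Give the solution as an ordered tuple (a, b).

R2 := R2 + R1
R1 := R1 − R2
Reading off the last column: a = 5, b = -2.

(5, -2)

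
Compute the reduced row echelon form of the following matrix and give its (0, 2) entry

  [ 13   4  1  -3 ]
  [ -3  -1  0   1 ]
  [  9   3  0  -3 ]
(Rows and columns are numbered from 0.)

1

Multiply r1 by 1/13.
  [  1  4/13  1/13  -3/13 ]
  [ -3    -1     0      1 ]
  [  9     3     0     -3 ]
Add 3 times r1 to r2.
  [ 1   4/13  1/13  -3/13 ]
  [ 0  -1/13  3/13   4/13 ]
  [ 9      3     0     -3 ]
Subtract 9 times r1 from r3.
  [ 1   4/13   1/13   -3/13 ]
  [ 0  -1/13   3/13    4/13 ]
  [ 0   3/13  -9/13  -12/13 ]
Multiply r2 by -13.
  [ 1  4/13   1/13   -3/13 ]
  [ 0     1     -3      -4 ]
  [ 0  3/13  -9/13  -12/13 ]
Subtract 3/13 times r2 from r3.
  [ 1  4/13  1/13  -3/13 ]
  [ 0     1    -3     -4 ]
  [ 0     0     0      0 ]
Subtract 4/13 times r2 from r1.
  [ 1  0   1   1 ]
  [ 0  1  -3  -4 ]
  [ 0  0   0   0 ]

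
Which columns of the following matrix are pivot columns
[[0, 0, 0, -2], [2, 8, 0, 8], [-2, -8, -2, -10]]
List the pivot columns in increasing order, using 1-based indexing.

1, 3, 4

R1 <-> R2
  [  2   8   0    8 ]
  [  0   0   0   -2 ]
  [ -2  -8  -2  -10 ]
R1 := 1/2·R1
  [  1   4   0    4 ]
  [  0   0   0   -2 ]
  [ -2  -8  -2  -10 ]
R3 := R3 + 2·R1
  [ 1  4   0   4 ]
  [ 0  0   0  -2 ]
  [ 0  0  -2  -2 ]
R2 <-> R3
  [ 1  4   0   4 ]
  [ 0  0  -2  -2 ]
  [ 0  0   0  -2 ]
R2 := -1/2·R2
  [ 1  4  0   4 ]
  [ 0  0  1   1 ]
  [ 0  0  0  -2 ]
R3 := -1/2·R3
  [ 1  4  0  4 ]
  [ 0  0  1  1 ]
  [ 0  0  0  1 ]
R2 := R2 − R3
  [ 1  4  0  4 ]
  [ 0  0  1  0 ]
  [ 0  0  0  1 ]
R1 := R1 − 4·R3
  [ 1  4  0  0 ]
  [ 0  0  1  0 ]
  [ 0  0  0  1 ]
Pivot columns are the columns containing a leading 1.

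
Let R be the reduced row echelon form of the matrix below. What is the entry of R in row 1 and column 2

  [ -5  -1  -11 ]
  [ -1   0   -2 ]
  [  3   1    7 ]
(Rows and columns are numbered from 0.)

r1 → -1/5·r1
r2 → r2 + r1
r3 → r3 − 3·r1
r2 → 5·r2
r3 → r3 − 2/5·r2
r1 → r1 − 1/5·r2

1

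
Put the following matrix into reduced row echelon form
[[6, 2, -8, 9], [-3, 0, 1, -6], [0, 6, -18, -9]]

[[1, 0, -1/3, 2], [0, 1, -3, -3/2], [0, 0, 0, 0]]

ρ1 ← 1/6·ρ1
ρ2 ← ρ2 + 3·ρ1
ρ3 ← ρ3 − 6·ρ2
ρ1 ← ρ1 − 1/3·ρ2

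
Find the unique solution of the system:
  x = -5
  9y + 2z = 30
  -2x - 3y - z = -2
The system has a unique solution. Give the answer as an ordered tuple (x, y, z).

(-5, 2, 6)

Form the augmented matrix and row-reduce:
  [  1   0   0  |  -5 ]
  [  0   9   2  |  30 ]
  [ -2  -3  -1  |  -2 ]
r3 ← r3 + 2·r1
  [ 1   0   0  |   -5 ]
  [ 0   9   2  |   30 ]
  [ 0  -3  -1  |  -12 ]
r2 ← 1/9·r2
  [ 1   0    0  |    -5 ]
  [ 0   1  2/9  |  10/3 ]
  [ 0  -3   -1  |   -12 ]
r3 ← r3 + 3·r2
  [ 1  0     0  |    -5 ]
  [ 0  1   2/9  |  10/3 ]
  [ 0  0  -1/3  |    -2 ]
r3 ← -3·r3
  [ 1  0    0  |    -5 ]
  [ 0  1  2/9  |  10/3 ]
  [ 0  0    1  |     6 ]
r2 ← r2 − 2/9·r3
  [ 1  0  0  |  -5 ]
  [ 0  1  0  |   2 ]
  [ 0  0  1  |   6 ]
Reading off the last column: x = -5, y = 2, z = 6.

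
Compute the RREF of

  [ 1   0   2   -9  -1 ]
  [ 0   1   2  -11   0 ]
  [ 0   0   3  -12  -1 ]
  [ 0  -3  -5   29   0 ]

Add 3 times ρ2 to ρ4.
  [ 1  0  2   -9  -1 ]
  [ 0  1  2  -11   0 ]
  [ 0  0  3  -12  -1 ]
  [ 0  0  1   -4   0 ]
Multiply ρ3 by 1/3.
  [ 1  0  2   -9    -1 ]
  [ 0  1  2  -11     0 ]
  [ 0  0  1   -4  -1/3 ]
  [ 0  0  1   -4     0 ]
Subtract ρ3 from ρ4.
  [ 1  0  2   -9    -1 ]
  [ 0  1  2  -11     0 ]
  [ 0  0  1   -4  -1/3 ]
  [ 0  0  0    0   1/3 ]
Multiply ρ4 by 3.
  [ 1  0  2   -9    -1 ]
  [ 0  1  2  -11     0 ]
  [ 0  0  1   -4  -1/3 ]
  [ 0  0  0    0     1 ]
Add 1/3 times ρ4 to ρ3.
  [ 1  0  2   -9  -1 ]
  [ 0  1  2  -11   0 ]
  [ 0  0  1   -4   0 ]
  [ 0  0  0    0   1 ]
Add ρ4 to ρ1.
  [ 1  0  2   -9  0 ]
  [ 0  1  2  -11  0 ]
  [ 0  0  1   -4  0 ]
  [ 0  0  0    0  1 ]
Subtract 2 times ρ3 from ρ2.
  [ 1  0  2  -9  0 ]
  [ 0  1  0  -3  0 ]
  [ 0  0  1  -4  0 ]
  [ 0  0  0   0  1 ]
Subtract 2 times ρ3 from ρ1.
  [ 1  0  0  -1  0 ]
  [ 0  1  0  -3  0 ]
  [ 0  0  1  -4  0 ]
  [ 0  0  0   0  1 ]

[[1, 0, 0, -1, 0], [0, 1, 0, -3, 0], [0, 0, 1, -4, 0], [0, 0, 0, 0, 1]]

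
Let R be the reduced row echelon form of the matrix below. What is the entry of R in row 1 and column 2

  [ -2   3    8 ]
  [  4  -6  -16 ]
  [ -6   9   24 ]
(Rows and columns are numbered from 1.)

-3/2

Multiply R1 by -1/2.
Subtract 4 times R1 from R2.
Add 6 times R1 to R3.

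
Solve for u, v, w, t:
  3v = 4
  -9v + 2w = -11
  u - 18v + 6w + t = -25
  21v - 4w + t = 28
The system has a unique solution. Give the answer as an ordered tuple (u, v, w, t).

(-6, 4/3, 1/2, 2)

Form the augmented matrix and row-reduce:
  [ 0    3   0  0  |    4 ]
  [ 0   -9   2  0  |  -11 ]
  [ 1  -18   6  1  |  -25 ]
  [ 0   21  -4  1  |   28 ]
r1 ↔ r3
  [ 1  -18   6  1  |  -25 ]
  [ 0   -9   2  0  |  -11 ]
  [ 0    3   0  0  |    4 ]
  [ 0   21  -4  1  |   28 ]
r2 ← -1/9·r2
  [ 1  -18     6  1  |   -25 ]
  [ 0    1  -2/9  0  |  11/9 ]
  [ 0    3     0  0  |     4 ]
  [ 0   21    -4  1  |    28 ]
r3 ← r3 − 3·r2
  [ 1  -18     6  1  |   -25 ]
  [ 0    1  -2/9  0  |  11/9 ]
  [ 0    0   2/3  0  |   1/3 ]
  [ 0   21    -4  1  |    28 ]
r4 ← r4 − 21·r2
  [ 1  -18     6  1  |   -25 ]
  [ 0    1  -2/9  0  |  11/9 ]
  [ 0    0   2/3  0  |   1/3 ]
  [ 0    0   2/3  1  |   7/3 ]
r3 ← 3/2·r3
  [ 1  -18     6  1  |   -25 ]
  [ 0    1  -2/9  0  |  11/9 ]
  [ 0    0     1  0  |   1/2 ]
  [ 0    0   2/3  1  |   7/3 ]
r4 ← r4 − 2/3·r3
  [ 1  -18     6  1  |   -25 ]
  [ 0    1  -2/9  0  |  11/9 ]
  [ 0    0     1  0  |   1/2 ]
  [ 0    0     0  1  |     2 ]
r1 ← r1 − r4
  [ 1  -18     6  0  |   -27 ]
  [ 0    1  -2/9  0  |  11/9 ]
  [ 0    0     1  0  |   1/2 ]
  [ 0    0     0  1  |     2 ]
r2 ← r2 + 2/9·r3
  [ 1  -18  6  0  |  -27 ]
  [ 0    1  0  0  |  4/3 ]
  [ 0    0  1  0  |  1/2 ]
  [ 0    0  0  1  |    2 ]
r1 ← r1 − 6·r3
  [ 1  -18  0  0  |  -30 ]
  [ 0    1  0  0  |  4/3 ]
  [ 0    0  1  0  |  1/2 ]
  [ 0    0  0  1  |    2 ]
r1 ← r1 + 18·r2
  [ 1  0  0  0  |   -6 ]
  [ 0  1  0  0  |  4/3 ]
  [ 0  0  1  0  |  1/2 ]
  [ 0  0  0  1  |    2 ]
Reading off the last column: u = -6, v = 4/3, w = 1/2, t = 2.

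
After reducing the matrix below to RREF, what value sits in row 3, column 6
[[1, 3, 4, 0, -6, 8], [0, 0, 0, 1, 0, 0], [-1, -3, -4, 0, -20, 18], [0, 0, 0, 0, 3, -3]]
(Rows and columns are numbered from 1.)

Add R1 to R3.
  [ 1  3  4  0   -6   8 ]
  [ 0  0  0  1    0   0 ]
  [ 0  0  0  0  -26  26 ]
  [ 0  0  0  0    3  -3 ]
Multiply R3 by -1/26.
  [ 1  3  4  0  -6   8 ]
  [ 0  0  0  1   0   0 ]
  [ 0  0  0  0   1  -1 ]
  [ 0  0  0  0   3  -3 ]
Subtract 3 times R3 from R4.
  [ 1  3  4  0  -6   8 ]
  [ 0  0  0  1   0   0 ]
  [ 0  0  0  0   1  -1 ]
  [ 0  0  0  0   0   0 ]
Add 6 times R3 to R1.
  [ 1  3  4  0  0   2 ]
  [ 0  0  0  1  0   0 ]
  [ 0  0  0  0  1  -1 ]
  [ 0  0  0  0  0   0 ]

-1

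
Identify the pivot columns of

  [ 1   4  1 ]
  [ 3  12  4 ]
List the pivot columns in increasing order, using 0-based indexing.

R2 → R2 − 3·R1
R1 → R1 − R2
Pivot columns are the columns containing a leading 1.

0, 2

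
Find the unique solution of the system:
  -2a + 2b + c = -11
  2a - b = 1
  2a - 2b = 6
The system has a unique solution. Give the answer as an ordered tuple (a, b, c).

Form the augmented matrix and row-reduce:
  [ -2   2  1  |  -11 ]
  [  2  -1  0  |    1 ]
  [  2  -2  0  |    6 ]
R1 ← -1/2·R1
  [ 1  -1  -1/2  |  11/2 ]
  [ 2  -1     0  |     1 ]
  [ 2  -2     0  |     6 ]
R2 ← R2 − 2·R1
  [ 1  -1  -1/2  |  11/2 ]
  [ 0   1     1  |   -10 ]
  [ 2  -2     0  |     6 ]
R3 ← R3 − 2·R1
  [ 1  -1  -1/2  |  11/2 ]
  [ 0   1     1  |   -10 ]
  [ 0   0     1  |    -5 ]
R2 ← R2 − R3
  [ 1  -1  -1/2  |  11/2 ]
  [ 0   1     0  |    -5 ]
  [ 0   0     1  |    -5 ]
R1 ← R1 + 1/2·R3
  [ 1  -1  0  |   3 ]
  [ 0   1  0  |  -5 ]
  [ 0   0  1  |  -5 ]
R1 ← R1 + R2
  [ 1  0  0  |  -2 ]
  [ 0  1  0  |  -5 ]
  [ 0  0  1  |  -5 ]
Reading off the last column: a = -2, b = -5, c = -5.

(-2, -5, -5)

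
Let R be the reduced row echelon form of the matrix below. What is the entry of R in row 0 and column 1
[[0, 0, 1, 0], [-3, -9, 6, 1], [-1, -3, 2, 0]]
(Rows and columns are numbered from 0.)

3

R1 <-> R2
  [ -3  -9  6  1 ]
  [  0   0  1  0 ]
  [ -1  -3  2  0 ]
R1 ← -1/3·R1
  [  1   3  -2  -1/3 ]
  [  0   0   1     0 ]
  [ -1  -3   2     0 ]
R3 ← R3 + R1
  [ 1  3  -2  -1/3 ]
  [ 0  0   1     0 ]
  [ 0  0   0  -1/3 ]
R3 ← -3·R3
  [ 1  3  -2  -1/3 ]
  [ 0  0   1     0 ]
  [ 0  0   0     1 ]
R1 ← R1 + 1/3·R3
  [ 1  3  -2  0 ]
  [ 0  0   1  0 ]
  [ 0  0   0  1 ]
R1 ← R1 + 2·R2
  [ 1  3  0  0 ]
  [ 0  0  1  0 ]
  [ 0  0  0  1 ]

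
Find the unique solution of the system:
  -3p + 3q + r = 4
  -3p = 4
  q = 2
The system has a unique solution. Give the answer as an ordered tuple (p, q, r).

(-4/3, 2, -6)

Form the augmented matrix and row-reduce:
  [ -3  3  1  |  4 ]
  [ -3  0  0  |  4 ]
  [  0  1  0  |  2 ]
r1 → -1/3·r1
  [  1  -1  -1/3  |  -4/3 ]
  [ -3   0     0  |     4 ]
  [  0   1     0  |     2 ]
r2 → r2 + 3·r1
  [ 1  -1  -1/3  |  -4/3 ]
  [ 0  -3    -1  |     0 ]
  [ 0   1     0  |     2 ]
r2 → -1/3·r2
  [ 1  -1  -1/3  |  -4/3 ]
  [ 0   1   1/3  |     0 ]
  [ 0   1     0  |     2 ]
r3 → r3 − r2
  [ 1  -1  -1/3  |  -4/3 ]
  [ 0   1   1/3  |     0 ]
  [ 0   0  -1/3  |     2 ]
r3 → -3·r3
  [ 1  -1  -1/3  |  -4/3 ]
  [ 0   1   1/3  |     0 ]
  [ 0   0     1  |    -6 ]
r2 → r2 − 1/3·r3
  [ 1  -1  -1/3  |  -4/3 ]
  [ 0   1     0  |     2 ]
  [ 0   0     1  |    -6 ]
r1 → r1 + 1/3·r3
  [ 1  -1  0  |  -10/3 ]
  [ 0   1  0  |      2 ]
  [ 0   0  1  |     -6 ]
r1 → r1 + r2
  [ 1  0  0  |  -4/3 ]
  [ 0  1  0  |     2 ]
  [ 0  0  1  |    -6 ]
Reading off the last column: p = -4/3, q = 2, r = -6.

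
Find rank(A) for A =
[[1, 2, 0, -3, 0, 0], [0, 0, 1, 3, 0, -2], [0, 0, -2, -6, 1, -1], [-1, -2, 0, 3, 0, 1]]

ρ4 -> ρ4 + ρ1
  [ 1  2   0  -3  0   0 ]
  [ 0  0   1   3  0  -2 ]
  [ 0  0  -2  -6  1  -1 ]
  [ 0  0   0   0  0   1 ]
ρ3 -> ρ3 + 2·ρ2
  [ 1  2  0  -3  0   0 ]
  [ 0  0  1   3  0  -2 ]
  [ 0  0  0   0  1  -5 ]
  [ 0  0  0   0  0   1 ]
ρ3 -> ρ3 + 5·ρ4
  [ 1  2  0  -3  0   0 ]
  [ 0  0  1   3  0  -2 ]
  [ 0  0  0   0  1   0 ]
  [ 0  0  0   0  0   1 ]
ρ2 -> ρ2 + 2·ρ4
  [ 1  2  0  -3  0  0 ]
  [ 0  0  1   3  0  0 ]
  [ 0  0  0   0  1  0 ]
  [ 0  0  0   0  0  1 ]
The reduced form has 4 nonzero rows.

rank = 4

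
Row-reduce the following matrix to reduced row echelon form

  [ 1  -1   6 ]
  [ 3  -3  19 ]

r2 ← r2 − 3·r1
  [ 1  -1  6 ]
  [ 0   0  1 ]
r1 ← r1 − 6·r2
  [ 1  -1  0 ]
  [ 0   0  1 ]

[[1, -1, 0], [0, 0, 1]]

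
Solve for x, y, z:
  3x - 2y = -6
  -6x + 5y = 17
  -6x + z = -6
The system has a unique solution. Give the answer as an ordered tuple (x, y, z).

Form the augmented matrix and row-reduce:
  [  3  -2  0  |  -6 ]
  [ -6   5  0  |  17 ]
  [ -6   0  1  |  -6 ]
Multiply ρ1 by 1/3.
  [  1  -2/3  0  |  -2 ]
  [ -6     5  0  |  17 ]
  [ -6     0  1  |  -6 ]
Add 6 times ρ1 to ρ2.
  [  1  -2/3  0  |  -2 ]
  [  0     1  0  |   5 ]
  [ -6     0  1  |  -6 ]
Add 6 times ρ1 to ρ3.
  [ 1  -2/3  0  |   -2 ]
  [ 0     1  0  |    5 ]
  [ 0    -4  1  |  -18 ]
Add 4 times ρ2 to ρ3.
  [ 1  -2/3  0  |  -2 ]
  [ 0     1  0  |   5 ]
  [ 0     0  1  |   2 ]
Add 2/3 times ρ2 to ρ1.
  [ 1  0  0  |  4/3 ]
  [ 0  1  0  |    5 ]
  [ 0  0  1  |    2 ]
Reading off the last column: x = 4/3, y = 5, z = 2.

(4/3, 5, 2)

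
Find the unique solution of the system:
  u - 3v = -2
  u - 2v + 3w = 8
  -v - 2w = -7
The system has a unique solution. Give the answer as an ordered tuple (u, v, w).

(1, 1, 3)

Form the augmented matrix and row-reduce:
  [ 1  -3   0  |  -2 ]
  [ 1  -2   3  |   8 ]
  [ 0  -1  -2  |  -7 ]
Subtract ρ1 from ρ2.
  [ 1  -3   0  |  -2 ]
  [ 0   1   3  |  10 ]
  [ 0  -1  -2  |  -7 ]
Add ρ2 to ρ3.
  [ 1  -3  0  |  -2 ]
  [ 0   1  3  |  10 ]
  [ 0   0  1  |   3 ]
Subtract 3 times ρ3 from ρ2.
  [ 1  -3  0  |  -2 ]
  [ 0   1  0  |   1 ]
  [ 0   0  1  |   3 ]
Add 3 times ρ2 to ρ1.
  [ 1  0  0  |  1 ]
  [ 0  1  0  |  1 ]
  [ 0  0  1  |  3 ]
Reading off the last column: u = 1, v = 1, w = 3.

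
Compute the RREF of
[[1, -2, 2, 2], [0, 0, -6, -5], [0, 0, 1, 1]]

R2 -> -1/6·R2
R3 -> R3 − R2
R3 -> 6·R3
R2 -> R2 − 5/6·R3
R1 -> R1 − 2·R3
R1 -> R1 − 2·R2

[[1, -2, 0, 0], [0, 0, 1, 0], [0, 0, 0, 1]]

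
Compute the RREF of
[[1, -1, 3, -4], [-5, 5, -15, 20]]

[[1, -1, 3, -4], [0, 0, 0, 0]]

Add 5 times R1 to R2.
  [ 1  -1  3  -4 ]
  [ 0   0  0   0 ]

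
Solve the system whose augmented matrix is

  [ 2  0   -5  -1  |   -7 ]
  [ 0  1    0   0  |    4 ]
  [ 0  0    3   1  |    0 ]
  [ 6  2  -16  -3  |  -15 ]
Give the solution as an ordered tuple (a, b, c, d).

(-3/2, 4, 2, -6)

Multiply ρ1 by 1/2.
  [ 1  0  -5/2  -1/2  |  -7/2 ]
  [ 0  1     0     0  |     4 ]
  [ 0  0     3     1  |     0 ]
  [ 6  2   -16    -3  |   -15 ]
Subtract 6 times ρ1 from ρ4.
  [ 1  0  -5/2  -1/2  |  -7/2 ]
  [ 0  1     0     0  |     4 ]
  [ 0  0     3     1  |     0 ]
  [ 0  2    -1     0  |     6 ]
Subtract 2 times ρ2 from ρ4.
  [ 1  0  -5/2  -1/2  |  -7/2 ]
  [ 0  1     0     0  |     4 ]
  [ 0  0     3     1  |     0 ]
  [ 0  0    -1     0  |    -2 ]
Multiply ρ3 by 1/3.
  [ 1  0  -5/2  -1/2  |  -7/2 ]
  [ 0  1     0     0  |     4 ]
  [ 0  0     1   1/3  |     0 ]
  [ 0  0    -1     0  |    -2 ]
Add ρ3 to ρ4.
  [ 1  0  -5/2  -1/2  |  -7/2 ]
  [ 0  1     0     0  |     4 ]
  [ 0  0     1   1/3  |     0 ]
  [ 0  0     0   1/3  |    -2 ]
Multiply ρ4 by 3.
  [ 1  0  -5/2  -1/2  |  -7/2 ]
  [ 0  1     0     0  |     4 ]
  [ 0  0     1   1/3  |     0 ]
  [ 0  0     0     1  |    -6 ]
Subtract 1/3 times ρ4 from ρ3.
  [ 1  0  -5/2  -1/2  |  -7/2 ]
  [ 0  1     0     0  |     4 ]
  [ 0  0     1     0  |     2 ]
  [ 0  0     0     1  |    -6 ]
Add 1/2 times ρ4 to ρ1.
  [ 1  0  -5/2  0  |  -13/2 ]
  [ 0  1     0  0  |      4 ]
  [ 0  0     1  0  |      2 ]
  [ 0  0     0  1  |     -6 ]
Add 5/2 times ρ3 to ρ1.
  [ 1  0  0  0  |  -3/2 ]
  [ 0  1  0  0  |     4 ]
  [ 0  0  1  0  |     2 ]
  [ 0  0  0  1  |    -6 ]
Reading off the last column: a = -3/2, b = 4, c = 2, d = -6.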